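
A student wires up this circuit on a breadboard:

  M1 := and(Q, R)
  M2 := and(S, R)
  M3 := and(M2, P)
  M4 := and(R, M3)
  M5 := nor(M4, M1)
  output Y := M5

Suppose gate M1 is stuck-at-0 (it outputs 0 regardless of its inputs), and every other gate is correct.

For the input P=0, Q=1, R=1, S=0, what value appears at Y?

Propagate with M1 forced: M1=0 [stuck-at-0], M2=0, M3=0, M4=0, M5=1.
So Y = 1. (Without the fault it would be 0.)

1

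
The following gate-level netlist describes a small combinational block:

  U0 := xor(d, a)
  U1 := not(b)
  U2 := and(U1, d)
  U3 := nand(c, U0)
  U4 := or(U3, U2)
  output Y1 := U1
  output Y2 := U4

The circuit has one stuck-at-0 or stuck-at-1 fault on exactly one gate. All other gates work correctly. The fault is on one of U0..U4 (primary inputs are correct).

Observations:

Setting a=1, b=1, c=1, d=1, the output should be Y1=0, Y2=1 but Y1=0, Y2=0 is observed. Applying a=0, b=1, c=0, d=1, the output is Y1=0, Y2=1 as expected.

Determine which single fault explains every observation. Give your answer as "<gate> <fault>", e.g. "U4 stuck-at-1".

Fault-free values for test 1 (a=1, b=1, c=1, d=1): U0=0, U1=0, U2=0, U3=1, U4=1, giving Y1=0, Y2=1. Observed Y1=0, Y2=0.
Test 1: faults giving observed Y1=0, Y2=0 are {U0 stuck-at-1, U3 stuck-at-0, U4 stuck-at-0}.
Test 2 (a=0, b=1, c=0, d=1): fault-free U0=1, U1=0, U2=0, U3=1, U4=1 → Y1=0, Y2=1; observed Y1=0, Y2=1. Eliminates U3 stuck-at-0, U4 stuck-at-0.
Only U0 stuck-at-1 is consistent with every test.

U0 stuck-at-1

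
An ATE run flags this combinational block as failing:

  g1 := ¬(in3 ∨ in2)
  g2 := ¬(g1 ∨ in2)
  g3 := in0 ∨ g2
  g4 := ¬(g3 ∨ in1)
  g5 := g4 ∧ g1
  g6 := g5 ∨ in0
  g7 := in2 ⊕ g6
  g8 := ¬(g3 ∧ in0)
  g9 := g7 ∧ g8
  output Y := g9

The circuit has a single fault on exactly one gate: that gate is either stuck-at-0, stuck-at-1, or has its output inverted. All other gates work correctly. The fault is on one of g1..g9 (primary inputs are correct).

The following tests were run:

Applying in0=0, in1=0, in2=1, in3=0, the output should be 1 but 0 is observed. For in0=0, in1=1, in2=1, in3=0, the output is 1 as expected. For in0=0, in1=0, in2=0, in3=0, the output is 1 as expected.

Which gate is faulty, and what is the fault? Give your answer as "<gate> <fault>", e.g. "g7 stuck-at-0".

g1 stuck-at-1

Fault-free values for test 1 (in0=0, in1=0, in2=1, in3=0): g1=0, g2=0, g3=0, g4=1, g5=0, g6=0, g7=1, g8=1, g9=1, giving Y=1. Observed 0.
Test 1: faults giving observed 0 are {g1 stuck-at-1, g1 inverted output, g5 stuck-at-1, g5 inverted output, g6 stuck-at-1, g6 inverted output, g7 stuck-at-0, g7 inverted output, g8 stuck-at-0, g8 inverted output, g9 stuck-at-0, g9 inverted output}.
Test 2 (in0=0, in1=1, in2=1, in3=0): fault-free g1=0, g2=0, g3=0, g4=0, g5=0, g6=0, g7=1, g8=1, g9=1 → 1; observed 1. Eliminates g5 stuck-at-1, g5 inverted output, g6 stuck-at-1, g6 inverted output, g7 stuck-at-0, g7 inverted output, g8 stuck-at-0, g8 inverted output, g9 stuck-at-0, g9 inverted output.
Test 3 (in0=0, in1=0, in2=0, in3=0): fault-free g1=1, g2=0, g3=0, g4=1, g5=1, g6=1, g7=1, g8=1, g9=1 → 1; observed 1. Eliminates g1 inverted output.
Only g1 stuck-at-1 is consistent with every test.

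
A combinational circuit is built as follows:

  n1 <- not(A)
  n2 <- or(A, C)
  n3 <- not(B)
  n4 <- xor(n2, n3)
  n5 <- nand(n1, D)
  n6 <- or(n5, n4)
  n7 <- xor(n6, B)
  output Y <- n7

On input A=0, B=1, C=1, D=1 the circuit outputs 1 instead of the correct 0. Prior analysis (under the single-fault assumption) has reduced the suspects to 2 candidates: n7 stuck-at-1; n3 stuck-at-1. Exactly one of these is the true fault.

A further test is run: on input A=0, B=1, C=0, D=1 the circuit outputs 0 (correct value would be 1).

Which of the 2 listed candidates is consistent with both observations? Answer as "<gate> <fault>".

n3 stuck-at-1

Evaluate each candidate on input A=0, B=1, C=0, D=1:
  n7 stuck-at-1: n1=1, n2=0, n3=0, n4=0, n5=0, n6=0, n7=1 [stuck-at-1] → 1 — eliminated
  n3 stuck-at-1: n1=1, n2=0, n3=1 [stuck-at-1], n4=1, n5=0, n6=1, n7=0 → 0 — matches
Only n3 stuck-at-1 reproduces the observed 0.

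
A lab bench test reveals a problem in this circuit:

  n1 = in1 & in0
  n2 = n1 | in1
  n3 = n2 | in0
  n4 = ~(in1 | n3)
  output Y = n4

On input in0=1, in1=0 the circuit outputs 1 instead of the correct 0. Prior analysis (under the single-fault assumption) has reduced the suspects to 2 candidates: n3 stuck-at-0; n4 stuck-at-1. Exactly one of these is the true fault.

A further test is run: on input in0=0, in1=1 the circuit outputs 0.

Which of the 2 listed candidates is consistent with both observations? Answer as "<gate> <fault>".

Evaluate each candidate on input in0=0, in1=1:
  n3 stuck-at-0: n1=0, n2=1, n3=0 [stuck-at-0], n4=0 → 0 — matches
  n4 stuck-at-1: n1=0, n2=1, n3=1, n4=1 [stuck-at-1] → 1 — eliminated
Only n3 stuck-at-0 reproduces the observed 0.

n3 stuck-at-0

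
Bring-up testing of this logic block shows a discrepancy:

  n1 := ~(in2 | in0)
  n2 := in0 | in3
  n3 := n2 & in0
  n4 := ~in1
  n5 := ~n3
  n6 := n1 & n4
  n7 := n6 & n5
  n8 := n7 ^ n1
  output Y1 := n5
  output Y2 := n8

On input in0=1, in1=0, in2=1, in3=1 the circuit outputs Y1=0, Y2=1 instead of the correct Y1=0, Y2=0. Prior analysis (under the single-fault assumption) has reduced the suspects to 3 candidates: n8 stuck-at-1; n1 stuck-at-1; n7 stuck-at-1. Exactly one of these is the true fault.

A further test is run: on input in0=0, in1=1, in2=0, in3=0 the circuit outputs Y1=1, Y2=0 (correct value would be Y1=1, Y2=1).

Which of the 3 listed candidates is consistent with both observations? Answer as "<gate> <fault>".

n7 stuck-at-1

Evaluate each candidate on input in0=0, in1=1, in2=0, in3=0:
  n8 stuck-at-1: n1=1, n2=0, n3=0, n4=0, n5=1, n6=0, n7=0, n8=1 [stuck-at-1] → Y1=1, Y2=1 — eliminated
  n1 stuck-at-1: n1=1 [stuck-at-1], n2=0, n3=0, n4=0, n5=1, n6=0, n7=0, n8=1 → Y1=1, Y2=1 — eliminated
  n7 stuck-at-1: n1=1, n2=0, n3=0, n4=0, n5=1, n6=0, n7=1 [stuck-at-1], n8=0 → Y1=1, Y2=0 — matches
Only n7 stuck-at-1 reproduces the observed Y1=1, Y2=0.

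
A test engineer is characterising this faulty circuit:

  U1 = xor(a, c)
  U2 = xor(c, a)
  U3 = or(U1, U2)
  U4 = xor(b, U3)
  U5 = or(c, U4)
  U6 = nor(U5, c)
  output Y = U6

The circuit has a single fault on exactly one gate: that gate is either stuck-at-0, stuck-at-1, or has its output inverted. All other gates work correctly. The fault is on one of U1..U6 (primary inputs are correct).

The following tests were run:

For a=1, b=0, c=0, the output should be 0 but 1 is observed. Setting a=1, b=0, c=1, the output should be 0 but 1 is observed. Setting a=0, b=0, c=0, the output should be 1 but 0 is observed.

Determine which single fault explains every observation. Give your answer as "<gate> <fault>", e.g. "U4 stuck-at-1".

U6 inverted output

Fault-free values for test 1 (a=1, b=0, c=0): U1=1, U2=1, U3=1, U4=1, U5=1, U6=0, giving Y=0. Observed 1.
Test 1: faults giving observed 1 are {U3 stuck-at-0, U3 inverted output, U4 stuck-at-0, U4 inverted output, U5 stuck-at-0, U5 inverted output, U6 stuck-at-1, U6 inverted output}.
Test 2 (a=1, b=0, c=1): fault-free U1=0, U2=0, U3=0, U4=0, U5=1, U6=0 → 0; observed 1. Eliminates U3 stuck-at-0, U3 inverted output, U4 stuck-at-0, U4 inverted output, U5 stuck-at-0, U5 inverted output.
Test 3 (a=0, b=0, c=0): fault-free U1=0, U2=0, U3=0, U4=0, U5=0, U6=1 → 1; observed 0. Eliminates U6 stuck-at-1.
Only U6 inverted output is consistent with every test.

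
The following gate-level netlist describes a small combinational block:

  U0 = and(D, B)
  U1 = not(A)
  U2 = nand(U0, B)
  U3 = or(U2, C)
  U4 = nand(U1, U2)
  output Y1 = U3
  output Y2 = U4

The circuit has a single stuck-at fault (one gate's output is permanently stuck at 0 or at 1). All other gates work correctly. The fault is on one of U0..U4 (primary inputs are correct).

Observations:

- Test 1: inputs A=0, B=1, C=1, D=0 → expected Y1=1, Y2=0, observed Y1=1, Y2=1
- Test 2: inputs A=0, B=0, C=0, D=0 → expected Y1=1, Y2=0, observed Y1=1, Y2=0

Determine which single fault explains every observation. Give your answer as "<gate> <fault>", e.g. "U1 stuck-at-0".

Fault-free values for test 1 (A=0, B=1, C=1, D=0): U0=0, U1=1, U2=1, U3=1, U4=0, giving Y1=1, Y2=0. Observed Y1=1, Y2=1.
Test 1: faults giving observed Y1=1, Y2=1 are {U0 stuck-at-1, U1 stuck-at-0, U2 stuck-at-0, U4 stuck-at-1}.
Test 2 (A=0, B=0, C=0, D=0): fault-free U0=0, U1=1, U2=1, U3=1, U4=0 → Y1=1, Y2=0; observed Y1=1, Y2=0. Eliminates U1 stuck-at-0, U2 stuck-at-0, U4 stuck-at-1.
Only U0 stuck-at-1 is consistent with every test.

U0 stuck-at-1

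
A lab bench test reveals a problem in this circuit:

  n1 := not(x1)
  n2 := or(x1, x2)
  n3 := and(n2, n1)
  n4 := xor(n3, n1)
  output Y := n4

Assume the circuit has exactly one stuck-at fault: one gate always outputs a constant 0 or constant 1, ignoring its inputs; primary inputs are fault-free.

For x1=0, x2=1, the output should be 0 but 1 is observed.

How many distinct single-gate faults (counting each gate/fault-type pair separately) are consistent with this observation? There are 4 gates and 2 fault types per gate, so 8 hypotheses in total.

3

Fault-free: n1=1, n2=1, n3=1, n4=0 → 0. Observed 1.
  n1 stuck-at-0: output 0 ✗
  n1 stuck-at-1: output 0 ✗
  n2 stuck-at-0: output 1 ✓
  n2 stuck-at-1: output 0 ✗
  n3 stuck-at-0: output 1 ✓
  n3 stuck-at-1: output 0 ✗
  n4 stuck-at-0: output 0 ✗
  n4 stuck-at-1: output 1 ✓
Consistent faults: {n2 stuck-at-0, n3 stuck-at-0, n4 stuck-at-1} — 3 in all.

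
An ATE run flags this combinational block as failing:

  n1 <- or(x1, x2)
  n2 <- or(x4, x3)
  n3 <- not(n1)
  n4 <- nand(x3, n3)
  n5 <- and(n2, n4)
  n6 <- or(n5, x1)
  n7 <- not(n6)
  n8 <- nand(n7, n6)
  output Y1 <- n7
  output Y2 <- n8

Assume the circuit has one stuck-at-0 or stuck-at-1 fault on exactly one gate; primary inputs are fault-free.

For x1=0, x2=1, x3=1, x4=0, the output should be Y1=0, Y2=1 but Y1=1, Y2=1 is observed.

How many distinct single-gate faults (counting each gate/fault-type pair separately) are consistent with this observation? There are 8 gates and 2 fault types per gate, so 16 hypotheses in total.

Fault-free: n1=1, n2=1, n3=0, n4=1, n5=1, n6=1, n7=0, n8=1 → Y1=0, Y2=1. Observed Y1=1, Y2=1.
  n1: stuck-at-0 ✓; others ✗
  n2: stuck-at-0 ✓; others ✗
  n3: stuck-at-1 ✓; others ✗
  n4: stuck-at-0 ✓; others ✗
  n5: stuck-at-0 ✓; others ✗
  n6: stuck-at-0 ✓; others ✗
  n7: none of the 2 fault types match ✗
  n8: none of the 2 fault types match ✗
Consistent faults: {n1 stuck-at-0, n2 stuck-at-0, n3 stuck-at-1, n4 stuck-at-0, n5 stuck-at-0, n6 stuck-at-0} — 6 in all.

6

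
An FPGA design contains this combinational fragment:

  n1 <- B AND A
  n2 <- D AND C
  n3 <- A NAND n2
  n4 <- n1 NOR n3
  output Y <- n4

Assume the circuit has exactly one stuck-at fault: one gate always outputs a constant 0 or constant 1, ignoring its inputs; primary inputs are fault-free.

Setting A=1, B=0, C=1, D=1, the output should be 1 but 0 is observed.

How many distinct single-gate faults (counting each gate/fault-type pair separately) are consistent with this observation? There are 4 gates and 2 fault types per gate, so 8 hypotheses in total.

Fault-free: n1=0, n2=1, n3=0, n4=1 → 1. Observed 0.
  n1 stuck-at-0: output 1 ✗
  n1 stuck-at-1: output 0 ✓
  n2 stuck-at-0: output 0 ✓
  n2 stuck-at-1: output 1 ✗
  n3 stuck-at-0: output 1 ✗
  n3 stuck-at-1: output 0 ✓
  n4 stuck-at-0: output 0 ✓
  n4 stuck-at-1: output 1 ✗
Consistent faults: {n1 stuck-at-1, n2 stuck-at-0, n3 stuck-at-1, n4 stuck-at-0} — 4 in all.

4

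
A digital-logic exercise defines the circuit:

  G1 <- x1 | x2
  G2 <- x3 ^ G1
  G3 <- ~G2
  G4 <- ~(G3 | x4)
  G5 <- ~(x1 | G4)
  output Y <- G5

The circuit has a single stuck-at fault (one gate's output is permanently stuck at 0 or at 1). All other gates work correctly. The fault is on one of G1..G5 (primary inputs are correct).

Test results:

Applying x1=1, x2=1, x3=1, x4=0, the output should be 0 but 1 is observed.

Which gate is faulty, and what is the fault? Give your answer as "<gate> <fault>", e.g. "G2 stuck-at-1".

G5 stuck-at-1

Fault-free values for test 1 (x1=1, x2=1, x3=1, x4=0): G1=1, G2=0, G3=1, G4=0, G5=0, giving Y=0. Observed 1.
Test 1: faults giving observed 1 are {G5 stuck-at-1}.
Only G5 stuck-at-1 is consistent with every test.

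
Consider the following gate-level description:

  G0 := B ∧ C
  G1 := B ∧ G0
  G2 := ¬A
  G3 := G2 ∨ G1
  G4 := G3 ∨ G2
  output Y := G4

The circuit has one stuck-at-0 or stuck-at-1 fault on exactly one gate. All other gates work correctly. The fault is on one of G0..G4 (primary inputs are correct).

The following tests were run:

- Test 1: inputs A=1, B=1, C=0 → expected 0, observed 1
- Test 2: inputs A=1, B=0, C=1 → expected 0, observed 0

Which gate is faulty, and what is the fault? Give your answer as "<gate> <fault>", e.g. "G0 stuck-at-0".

Fault-free values for test 1 (A=1, B=1, C=0): G0=0, G1=0, G2=0, G3=0, G4=0, giving Y=0. Observed 1.
Test 1: faults giving observed 1 are {G0 stuck-at-1, G1 stuck-at-1, G2 stuck-at-1, G3 stuck-at-1, G4 stuck-at-1}.
Test 2 (A=1, B=0, C=1): fault-free G0=0, G1=0, G2=0, G3=0, G4=0 → 0; observed 0. Eliminates G1 stuck-at-1, G2 stuck-at-1, G3 stuck-at-1, G4 stuck-at-1.
Only G0 stuck-at-1 is consistent with every test.

G0 stuck-at-1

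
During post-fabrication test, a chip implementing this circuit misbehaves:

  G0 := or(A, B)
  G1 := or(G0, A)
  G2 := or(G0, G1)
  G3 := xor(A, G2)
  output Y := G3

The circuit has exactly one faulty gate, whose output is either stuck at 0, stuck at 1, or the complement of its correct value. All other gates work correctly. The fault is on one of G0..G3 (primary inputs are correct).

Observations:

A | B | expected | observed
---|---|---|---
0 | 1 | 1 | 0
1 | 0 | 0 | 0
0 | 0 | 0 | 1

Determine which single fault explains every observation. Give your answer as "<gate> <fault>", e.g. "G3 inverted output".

G0 inverted output

Fault-free values for test 1 (A=0, B=1): G0=1, G1=1, G2=1, G3=1, giving Y=1. Observed 0.
Test 1: faults giving observed 0 are {G0 stuck-at-0, G0 inverted output, G2 stuck-at-0, G2 inverted output, G3 stuck-at-0, G3 inverted output}.
Test 2 (A=1, B=0): fault-free G0=1, G1=1, G2=1, G3=0 → 0; observed 0. Eliminates G2 stuck-at-0, G2 inverted output, G3 inverted output.
Test 3 (A=0, B=0): fault-free G0=0, G1=0, G2=0, G3=0 → 0; observed 1. Eliminates G0 stuck-at-0, G3 stuck-at-0.
Only G0 inverted output is consistent with every test.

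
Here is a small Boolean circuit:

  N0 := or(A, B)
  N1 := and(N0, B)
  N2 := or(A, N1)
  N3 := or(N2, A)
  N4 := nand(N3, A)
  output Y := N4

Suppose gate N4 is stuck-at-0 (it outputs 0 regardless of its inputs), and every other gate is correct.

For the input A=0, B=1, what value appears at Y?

0

Propagate with N4 forced: N0=1, N1=1, N2=1, N3=1, N4=0 [stuck-at-0].
So Y = 0. (Without the fault it would be 1.)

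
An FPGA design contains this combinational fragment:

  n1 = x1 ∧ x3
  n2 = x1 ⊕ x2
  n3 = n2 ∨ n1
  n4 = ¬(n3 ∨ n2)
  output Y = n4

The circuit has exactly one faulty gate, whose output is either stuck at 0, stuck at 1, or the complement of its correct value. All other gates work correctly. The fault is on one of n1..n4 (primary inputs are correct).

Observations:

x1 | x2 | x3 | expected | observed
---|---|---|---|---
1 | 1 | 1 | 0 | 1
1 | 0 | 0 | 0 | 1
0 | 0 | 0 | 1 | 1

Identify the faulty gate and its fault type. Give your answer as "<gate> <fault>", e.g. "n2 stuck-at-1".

n4 stuck-at-1

Fault-free values for test 1 (x1=1, x2=1, x3=1): n1=1, n2=0, n3=1, n4=0, giving Y=0. Observed 1.
Test 1: faults giving observed 1 are {n1 stuck-at-0, n1 inverted output, n3 stuck-at-0, n3 inverted output, n4 stuck-at-1, n4 inverted output}.
Test 2 (x1=1, x2=0, x3=0): fault-free n1=0, n2=1, n3=1, n4=0 → 0; observed 1. Eliminates n1 stuck-at-0, n1 inverted output, n3 stuck-at-0, n3 inverted output.
Test 3 (x1=0, x2=0, x3=0): fault-free n1=0, n2=0, n3=0, n4=1 → 1; observed 1. Eliminates n4 inverted output.
Only n4 stuck-at-1 is consistent with every test.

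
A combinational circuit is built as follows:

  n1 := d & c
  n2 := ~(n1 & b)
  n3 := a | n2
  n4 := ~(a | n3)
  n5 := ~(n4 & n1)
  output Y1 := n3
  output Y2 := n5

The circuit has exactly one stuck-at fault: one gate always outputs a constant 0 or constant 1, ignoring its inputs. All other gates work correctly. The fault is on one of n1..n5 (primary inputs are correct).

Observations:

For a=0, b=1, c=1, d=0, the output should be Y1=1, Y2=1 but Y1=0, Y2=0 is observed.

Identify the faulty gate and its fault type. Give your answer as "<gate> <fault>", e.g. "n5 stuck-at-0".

Fault-free values for test 1 (a=0, b=1, c=1, d=0): n1=0, n2=1, n3=1, n4=0, n5=1, giving Y1=1, Y2=1. Observed Y1=0, Y2=0.
Test 1: faults giving observed Y1=0, Y2=0 are {n1 stuck-at-1}.
Only n1 stuck-at-1 is consistent with every test.

n1 stuck-at-1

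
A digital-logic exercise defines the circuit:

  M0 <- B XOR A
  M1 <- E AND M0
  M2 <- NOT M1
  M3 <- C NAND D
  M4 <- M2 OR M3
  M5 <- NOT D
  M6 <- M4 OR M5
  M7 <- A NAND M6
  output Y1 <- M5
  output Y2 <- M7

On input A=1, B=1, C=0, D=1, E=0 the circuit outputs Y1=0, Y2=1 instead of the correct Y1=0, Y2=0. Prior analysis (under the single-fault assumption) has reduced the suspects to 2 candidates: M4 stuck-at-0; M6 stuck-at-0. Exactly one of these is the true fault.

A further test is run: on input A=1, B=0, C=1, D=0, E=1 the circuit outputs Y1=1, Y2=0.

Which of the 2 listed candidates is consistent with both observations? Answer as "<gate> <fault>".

Evaluate each candidate on input A=1, B=0, C=1, D=0, E=1:
  M4 stuck-at-0: M0=1, M1=1, M2=0, M3=1, M4=0 [stuck-at-0], M5=1, M6=1, M7=0 → Y1=1, Y2=0 — matches
  M6 stuck-at-0: M0=1, M1=1, M2=0, M3=1, M4=1, M5=1, M6=0 [stuck-at-0], M7=1 → Y1=1, Y2=1 — eliminated
Only M4 stuck-at-0 reproduces the observed Y1=1, Y2=0.

M4 stuck-at-0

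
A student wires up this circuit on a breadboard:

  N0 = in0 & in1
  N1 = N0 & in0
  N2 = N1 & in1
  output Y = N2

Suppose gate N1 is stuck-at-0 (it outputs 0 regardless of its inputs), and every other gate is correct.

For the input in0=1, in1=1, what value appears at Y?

0

Propagate with N1 forced: N0=1, N1=0 [stuck-at-0], N2=0.
So Y = 0. (Without the fault it would be 1.)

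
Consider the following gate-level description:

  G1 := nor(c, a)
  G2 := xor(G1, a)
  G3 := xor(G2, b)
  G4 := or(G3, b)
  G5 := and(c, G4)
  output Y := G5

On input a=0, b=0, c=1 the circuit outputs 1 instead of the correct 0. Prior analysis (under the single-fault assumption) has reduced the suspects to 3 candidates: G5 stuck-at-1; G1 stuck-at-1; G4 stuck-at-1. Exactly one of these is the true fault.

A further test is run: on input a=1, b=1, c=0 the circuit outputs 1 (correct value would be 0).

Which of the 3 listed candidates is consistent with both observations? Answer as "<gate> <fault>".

G5 stuck-at-1

Evaluate each candidate on input a=1, b=1, c=0:
  G5 stuck-at-1: G1=0, G2=1, G3=0, G4=1, G5=1 [stuck-at-1] → 1 — matches
  G1 stuck-at-1: G1=1 [stuck-at-1], G2=0, G3=1, G4=1, G5=0 → 0 — eliminated
  G4 stuck-at-1: G1=0, G2=1, G3=0, G4=1 [stuck-at-1], G5=0 → 0 — eliminated
Only G5 stuck-at-1 reproduces the observed 1.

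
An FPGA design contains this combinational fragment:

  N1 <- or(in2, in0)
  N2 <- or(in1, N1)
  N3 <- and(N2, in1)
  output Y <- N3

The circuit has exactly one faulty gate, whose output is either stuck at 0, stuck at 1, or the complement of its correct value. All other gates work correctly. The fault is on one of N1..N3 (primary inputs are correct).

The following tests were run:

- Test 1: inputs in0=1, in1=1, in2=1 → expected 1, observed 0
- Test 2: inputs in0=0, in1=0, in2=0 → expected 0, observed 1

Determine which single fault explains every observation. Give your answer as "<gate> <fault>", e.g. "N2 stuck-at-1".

Fault-free values for test 1 (in0=1, in1=1, in2=1): N1=1, N2=1, N3=1, giving Y=1. Observed 0.
Test 1: faults giving observed 0 are {N2 stuck-at-0, N2 inverted output, N3 stuck-at-0, N3 inverted output}.
Test 2 (in0=0, in1=0, in2=0): fault-free N1=0, N2=0, N3=0 → 0; observed 1. Eliminates N2 stuck-at-0, N2 inverted output, N3 stuck-at-0.
Only N3 inverted output is consistent with every test.

N3 inverted output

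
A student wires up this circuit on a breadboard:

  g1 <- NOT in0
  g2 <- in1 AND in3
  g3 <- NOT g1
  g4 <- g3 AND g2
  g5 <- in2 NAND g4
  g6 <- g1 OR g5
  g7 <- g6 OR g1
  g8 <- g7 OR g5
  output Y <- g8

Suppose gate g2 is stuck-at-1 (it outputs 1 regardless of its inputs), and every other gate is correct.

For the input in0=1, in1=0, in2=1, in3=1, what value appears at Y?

Propagate with g2 forced: g1=0, g2=1 [stuck-at-1], g3=1, g4=1, g5=0, g6=0, g7=0, g8=0.
So Y = 0. (Without the fault it would be 1.)

0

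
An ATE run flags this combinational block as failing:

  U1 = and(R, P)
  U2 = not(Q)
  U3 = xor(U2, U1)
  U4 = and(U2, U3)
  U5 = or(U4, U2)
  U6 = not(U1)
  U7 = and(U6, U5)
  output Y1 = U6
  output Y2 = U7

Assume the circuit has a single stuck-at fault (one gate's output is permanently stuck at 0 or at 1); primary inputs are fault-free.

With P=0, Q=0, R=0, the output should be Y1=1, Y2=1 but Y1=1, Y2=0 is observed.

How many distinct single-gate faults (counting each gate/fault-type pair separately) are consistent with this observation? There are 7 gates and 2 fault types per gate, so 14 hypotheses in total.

Fault-free: U1=0, U2=1, U3=1, U4=1, U5=1, U6=1, U7=1 → Y1=1, Y2=1. Observed Y1=1, Y2=0.
  U1 stuck-at-0: output Y1=1, Y2=1 ✗
  U1 stuck-at-1: output Y1=0, Y2=0 ✗
  U2 stuck-at-0: output Y1=1, Y2=0 ✓
  U2 stuck-at-1: output Y1=1, Y2=1 ✗
  U3 stuck-at-0: output Y1=1, Y2=1 ✗
  U3 stuck-at-1: output Y1=1, Y2=1 ✗
  U4 stuck-at-0: output Y1=1, Y2=1 ✗
  U4 stuck-at-1: output Y1=1, Y2=1 ✗
  U5 stuck-at-0: output Y1=1, Y2=0 ✓
  U5 stuck-at-1: output Y1=1, Y2=1 ✗
  U6 stuck-at-0: output Y1=0, Y2=0 ✗
  U6 stuck-at-1: output Y1=1, Y2=1 ✗
  U7 stuck-at-0: output Y1=1, Y2=0 ✓
  U7 stuck-at-1: output Y1=1, Y2=1 ✗
Consistent faults: {U2 stuck-at-0, U5 stuck-at-0, U7 stuck-at-0} — 3 in all.

3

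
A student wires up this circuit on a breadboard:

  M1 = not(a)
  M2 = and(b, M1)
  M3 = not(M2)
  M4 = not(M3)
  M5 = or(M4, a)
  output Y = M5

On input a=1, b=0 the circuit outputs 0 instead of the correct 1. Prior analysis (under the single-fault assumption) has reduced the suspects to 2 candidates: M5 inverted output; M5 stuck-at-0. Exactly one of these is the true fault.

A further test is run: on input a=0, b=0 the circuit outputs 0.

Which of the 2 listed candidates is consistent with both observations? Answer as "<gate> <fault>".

Evaluate each candidate on input a=0, b=0:
  M5 inverted output: M1=1, M2=0, M3=1, M4=0, M5=1 [inverted output] → 1 — eliminated
  M5 stuck-at-0: M1=1, M2=0, M3=1, M4=0, M5=0 [stuck-at-0] → 0 — matches
Only M5 stuck-at-0 reproduces the observed 0.

M5 stuck-at-0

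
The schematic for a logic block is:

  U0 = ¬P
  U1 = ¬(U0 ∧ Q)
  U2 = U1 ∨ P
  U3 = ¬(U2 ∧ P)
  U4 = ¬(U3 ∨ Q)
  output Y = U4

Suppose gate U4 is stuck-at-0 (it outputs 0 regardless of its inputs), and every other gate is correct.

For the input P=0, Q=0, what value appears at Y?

0

Propagate with U4 forced: U0=1, U1=1, U2=1, U3=1, U4=0 [stuck-at-0].
So Y = 0. (Same as the fault-free value — the fault is masked on this input.)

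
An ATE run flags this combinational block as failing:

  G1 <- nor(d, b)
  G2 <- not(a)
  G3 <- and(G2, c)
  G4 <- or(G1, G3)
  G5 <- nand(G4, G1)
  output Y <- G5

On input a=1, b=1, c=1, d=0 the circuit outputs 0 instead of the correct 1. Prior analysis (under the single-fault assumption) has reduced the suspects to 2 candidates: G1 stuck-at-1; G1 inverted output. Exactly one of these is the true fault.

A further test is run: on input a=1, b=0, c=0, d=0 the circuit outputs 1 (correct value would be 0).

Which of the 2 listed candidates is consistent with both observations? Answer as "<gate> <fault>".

G1 inverted output

Evaluate each candidate on input a=1, b=0, c=0, d=0:
  G1 stuck-at-1: G1=1 [stuck-at-1], G2=0, G3=0, G4=1, G5=0 → 0 — eliminated
  G1 inverted output: G1=0 [inverted output], G2=0, G3=0, G4=0, G5=1 → 1 — matches
Only G1 inverted output reproduces the observed 1.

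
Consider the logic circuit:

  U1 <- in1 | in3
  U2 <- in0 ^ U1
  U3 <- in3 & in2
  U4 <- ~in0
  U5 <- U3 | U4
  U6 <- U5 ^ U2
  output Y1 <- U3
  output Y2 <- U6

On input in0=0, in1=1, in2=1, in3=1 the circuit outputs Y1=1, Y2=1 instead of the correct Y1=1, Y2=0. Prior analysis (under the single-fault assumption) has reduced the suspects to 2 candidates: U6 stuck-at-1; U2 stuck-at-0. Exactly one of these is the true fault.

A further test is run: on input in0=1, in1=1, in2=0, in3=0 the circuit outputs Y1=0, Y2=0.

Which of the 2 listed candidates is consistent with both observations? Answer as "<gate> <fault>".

U2 stuck-at-0

Evaluate each candidate on input in0=1, in1=1, in2=0, in3=0:
  U6 stuck-at-1: U1=1, U2=0, U3=0, U4=0, U5=0, U6=1 [stuck-at-1] → Y1=0, Y2=1 — eliminated
  U2 stuck-at-0: U1=1, U2=0 [stuck-at-0], U3=0, U4=0, U5=0, U6=0 → Y1=0, Y2=0 — matches
Only U2 stuck-at-0 reproduces the observed Y1=0, Y2=0.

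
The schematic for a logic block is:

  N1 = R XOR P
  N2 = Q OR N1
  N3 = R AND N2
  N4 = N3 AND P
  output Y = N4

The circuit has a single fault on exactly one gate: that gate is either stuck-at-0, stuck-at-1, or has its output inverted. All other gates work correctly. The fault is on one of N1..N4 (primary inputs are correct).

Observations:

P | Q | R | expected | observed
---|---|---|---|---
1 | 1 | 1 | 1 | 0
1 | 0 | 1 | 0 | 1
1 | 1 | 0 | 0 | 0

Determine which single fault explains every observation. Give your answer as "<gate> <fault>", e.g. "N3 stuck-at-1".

Fault-free values for test 1 (P=1, Q=1, R=1): N1=0, N2=1, N3=1, N4=1, giving Y=1. Observed 0.
Test 1: faults giving observed 0 are {N2 stuck-at-0, N2 inverted output, N3 stuck-at-0, N3 inverted output, N4 stuck-at-0, N4 inverted output}.
Test 2 (P=1, Q=0, R=1): fault-free N1=0, N2=0, N3=0, N4=0 → 0; observed 1. Eliminates N2 stuck-at-0, N3 stuck-at-0, N4 stuck-at-0.
Test 3 (P=1, Q=1, R=0): fault-free N1=1, N2=1, N3=0, N4=0 → 0; observed 0. Eliminates N3 inverted output, N4 inverted output.
Only N2 inverted output is consistent with every test.

N2 inverted output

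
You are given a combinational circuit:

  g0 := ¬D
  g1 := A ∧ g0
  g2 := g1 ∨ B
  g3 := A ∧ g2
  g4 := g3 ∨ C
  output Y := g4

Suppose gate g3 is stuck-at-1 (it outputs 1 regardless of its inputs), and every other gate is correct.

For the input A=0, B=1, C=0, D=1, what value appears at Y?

Propagate with g3 forced: g0=0, g1=0, g2=1, g3=1 [stuck-at-1], g4=1.
So Y = 1. (Without the fault it would be 0.)

1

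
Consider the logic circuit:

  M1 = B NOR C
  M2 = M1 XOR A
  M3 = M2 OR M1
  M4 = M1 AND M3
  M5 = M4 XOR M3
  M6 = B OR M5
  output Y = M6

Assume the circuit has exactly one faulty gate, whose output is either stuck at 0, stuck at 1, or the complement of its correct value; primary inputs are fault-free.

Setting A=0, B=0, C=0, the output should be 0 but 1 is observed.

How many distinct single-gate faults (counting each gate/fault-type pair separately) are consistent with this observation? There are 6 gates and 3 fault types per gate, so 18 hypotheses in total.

6

Fault-free: M1=1, M2=1, M3=1, M4=1, M5=0, M6=0 → 0. Observed 1.
  M1: none of the 3 fault types match ✗
  M2: none of the 3 fault types match ✗
  M3: none of the 3 fault types match ✗
  M4: stuck-at-0, inverted output ✓; others ✗
  M5: stuck-at-1, inverted output ✓; others ✗
  M6: stuck-at-1, inverted output ✓; others ✗
Consistent faults: {M4 stuck-at-0, M4 inverted output, M5 stuck-at-1, M5 inverted output, M6 stuck-at-1, M6 inverted output} — 6 in all.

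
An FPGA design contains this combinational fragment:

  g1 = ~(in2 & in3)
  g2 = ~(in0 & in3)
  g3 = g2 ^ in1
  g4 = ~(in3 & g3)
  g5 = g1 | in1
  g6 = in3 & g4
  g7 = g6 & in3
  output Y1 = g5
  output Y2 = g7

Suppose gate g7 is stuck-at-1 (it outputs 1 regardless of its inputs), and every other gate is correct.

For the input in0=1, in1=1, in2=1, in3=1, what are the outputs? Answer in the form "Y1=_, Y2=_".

Y1=1, Y2=1

Propagate with g7 forced: g1=0, g2=0, g3=1, g4=0, g5=1, g6=0, g7=1 [stuck-at-1].
So the outputs are Y1=1, Y2=1. (Without the fault they would be Y1=1, Y2=0.)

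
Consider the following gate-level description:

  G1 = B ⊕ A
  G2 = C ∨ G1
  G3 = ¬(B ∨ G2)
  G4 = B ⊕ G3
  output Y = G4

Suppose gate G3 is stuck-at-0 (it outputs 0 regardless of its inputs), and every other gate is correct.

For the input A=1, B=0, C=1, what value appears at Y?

0

Propagate with G3 forced: G1=1, G2=1, G3=0 [stuck-at-0], G4=0.
So Y = 0. (Same as the fault-free value — the fault is masked on this input.)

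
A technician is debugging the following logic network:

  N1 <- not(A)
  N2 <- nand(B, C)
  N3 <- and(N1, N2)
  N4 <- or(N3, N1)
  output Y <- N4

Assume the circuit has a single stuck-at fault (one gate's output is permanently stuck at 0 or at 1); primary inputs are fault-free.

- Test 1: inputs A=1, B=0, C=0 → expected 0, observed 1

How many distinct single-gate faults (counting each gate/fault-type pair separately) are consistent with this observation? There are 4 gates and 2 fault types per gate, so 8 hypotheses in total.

3

Fault-free: N1=0, N2=1, N3=0, N4=0 → 0. Observed 1.
  N1 stuck-at-0: output 0 ✗
  N1 stuck-at-1: output 1 ✓
  N2 stuck-at-0: output 0 ✗
  N2 stuck-at-1: output 0 ✗
  N3 stuck-at-0: output 0 ✗
  N3 stuck-at-1: output 1 ✓
  N4 stuck-at-0: output 0 ✗
  N4 stuck-at-1: output 1 ✓
Consistent faults: {N1 stuck-at-1, N3 stuck-at-1, N4 stuck-at-1} — 3 in all.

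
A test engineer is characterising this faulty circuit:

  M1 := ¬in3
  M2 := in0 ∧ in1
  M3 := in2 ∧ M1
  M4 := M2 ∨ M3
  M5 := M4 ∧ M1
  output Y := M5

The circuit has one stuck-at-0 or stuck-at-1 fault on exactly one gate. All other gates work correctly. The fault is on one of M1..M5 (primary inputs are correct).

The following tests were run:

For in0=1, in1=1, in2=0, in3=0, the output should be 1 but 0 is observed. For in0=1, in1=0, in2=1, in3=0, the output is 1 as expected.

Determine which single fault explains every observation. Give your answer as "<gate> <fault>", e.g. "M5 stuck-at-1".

Fault-free values for test 1 (in0=1, in1=1, in2=0, in3=0): M1=1, M2=1, M3=0, M4=1, M5=1, giving Y=1. Observed 0.
Test 1: faults giving observed 0 are {M1 stuck-at-0, M2 stuck-at-0, M4 stuck-at-0, M5 stuck-at-0}.
Test 2 (in0=1, in1=0, in2=1, in3=0): fault-free M1=1, M2=0, M3=1, M4=1, M5=1 → 1; observed 1. Eliminates M1 stuck-at-0, M4 stuck-at-0, M5 stuck-at-0.
Only M2 stuck-at-0 is consistent with every test.

M2 stuck-at-0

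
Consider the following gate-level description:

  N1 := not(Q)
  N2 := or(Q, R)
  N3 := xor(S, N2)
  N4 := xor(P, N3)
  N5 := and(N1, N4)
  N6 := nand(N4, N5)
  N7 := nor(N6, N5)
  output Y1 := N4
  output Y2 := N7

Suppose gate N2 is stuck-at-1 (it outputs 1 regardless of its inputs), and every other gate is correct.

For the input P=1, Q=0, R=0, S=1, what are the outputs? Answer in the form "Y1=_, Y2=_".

Propagate with N2 forced: N1=1, N2=1 [stuck-at-1], N3=0, N4=1, N5=1, N6=0, N7=0.
So the outputs are Y1=1, Y2=0. (Without the fault they would be Y1=0, Y2=0.)

Y1=1, Y2=0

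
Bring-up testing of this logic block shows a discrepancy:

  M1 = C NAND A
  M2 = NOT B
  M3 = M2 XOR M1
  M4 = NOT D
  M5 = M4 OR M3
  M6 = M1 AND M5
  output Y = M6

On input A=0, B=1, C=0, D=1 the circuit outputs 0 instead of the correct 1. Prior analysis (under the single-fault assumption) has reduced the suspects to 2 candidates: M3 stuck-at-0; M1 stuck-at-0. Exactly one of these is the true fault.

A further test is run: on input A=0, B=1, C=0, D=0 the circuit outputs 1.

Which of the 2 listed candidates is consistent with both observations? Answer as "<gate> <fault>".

Evaluate each candidate on input A=0, B=1, C=0, D=0:
  M3 stuck-at-0: M1=1, M2=0, M3=0 [stuck-at-0], M4=1, M5=1, M6=1 → 1 — matches
  M1 stuck-at-0: M1=0 [stuck-at-0], M2=0, M3=0, M4=1, M5=1, M6=0 → 0 — eliminated
Only M3 stuck-at-0 reproduces the observed 1.

M3 stuck-at-0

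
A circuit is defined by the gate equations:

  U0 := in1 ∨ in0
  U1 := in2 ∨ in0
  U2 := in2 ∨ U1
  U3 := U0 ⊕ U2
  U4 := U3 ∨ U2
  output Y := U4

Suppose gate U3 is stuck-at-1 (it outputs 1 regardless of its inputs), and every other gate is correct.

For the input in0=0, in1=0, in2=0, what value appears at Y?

1

Propagate with U3 forced: U0=0, U1=0, U2=0, U3=1 [stuck-at-1], U4=1.
So Y = 1. (Without the fault it would be 0.)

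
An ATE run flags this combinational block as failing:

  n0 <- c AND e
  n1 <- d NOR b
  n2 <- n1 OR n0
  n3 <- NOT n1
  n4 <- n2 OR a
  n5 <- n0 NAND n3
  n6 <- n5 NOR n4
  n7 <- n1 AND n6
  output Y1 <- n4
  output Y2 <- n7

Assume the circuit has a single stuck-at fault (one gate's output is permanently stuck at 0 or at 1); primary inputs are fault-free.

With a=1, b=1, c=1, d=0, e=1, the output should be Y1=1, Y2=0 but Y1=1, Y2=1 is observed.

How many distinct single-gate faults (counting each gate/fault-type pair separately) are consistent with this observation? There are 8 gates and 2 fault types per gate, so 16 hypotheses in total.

Fault-free: n0=1, n1=0, n2=1, n3=1, n4=1, n5=0, n6=0, n7=0 → Y1=1, Y2=0. Observed Y1=1, Y2=1.
  n0: none of the 2 fault types match ✗
  n1: none of the 2 fault types match ✗
  n2: none of the 2 fault types match ✗
  n3: none of the 2 fault types match ✗
  n4: none of the 2 fault types match ✗
  n5: none of the 2 fault types match ✗
  n6: none of the 2 fault types match ✗
  n7: stuck-at-1 ✓; others ✗
Consistent faults: {n7 stuck-at-1} — 1 in all.

1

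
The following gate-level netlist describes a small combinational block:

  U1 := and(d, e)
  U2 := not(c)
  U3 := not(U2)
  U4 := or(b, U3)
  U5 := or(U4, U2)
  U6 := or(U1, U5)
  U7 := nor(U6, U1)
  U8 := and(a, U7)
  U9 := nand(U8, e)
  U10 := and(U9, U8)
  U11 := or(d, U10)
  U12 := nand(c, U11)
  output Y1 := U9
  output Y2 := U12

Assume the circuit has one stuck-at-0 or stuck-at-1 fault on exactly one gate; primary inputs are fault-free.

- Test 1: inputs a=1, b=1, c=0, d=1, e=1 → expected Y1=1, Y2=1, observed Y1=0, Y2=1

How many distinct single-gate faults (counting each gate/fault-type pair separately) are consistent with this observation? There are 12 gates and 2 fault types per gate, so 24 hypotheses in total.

Fault-free: U1=1, U2=1, U3=0, U4=1, U5=1, U6=1, U7=0, U8=0, U9=1, U10=0, U11=1, U12=1 → Y1=1, Y2=1. Observed Y1=0, Y2=1.
  U1: none of the 2 fault types match ✗
  U2: none of the 2 fault types match ✗
  U3: none of the 2 fault types match ✗
  U4: none of the 2 fault types match ✗
  U5: none of the 2 fault types match ✗
  U6: none of the 2 fault types match ✗
  U7: stuck-at-1 ✓; others ✗
  U8: stuck-at-1 ✓; others ✗
  U9: stuck-at-0 ✓; others ✗
  U10: none of the 2 fault types match ✗
  U11: none of the 2 fault types match ✗
  U12: none of the 2 fault types match ✗
Consistent faults: {U7 stuck-at-1, U8 stuck-at-1, U9 stuck-at-0} — 3 in all.

3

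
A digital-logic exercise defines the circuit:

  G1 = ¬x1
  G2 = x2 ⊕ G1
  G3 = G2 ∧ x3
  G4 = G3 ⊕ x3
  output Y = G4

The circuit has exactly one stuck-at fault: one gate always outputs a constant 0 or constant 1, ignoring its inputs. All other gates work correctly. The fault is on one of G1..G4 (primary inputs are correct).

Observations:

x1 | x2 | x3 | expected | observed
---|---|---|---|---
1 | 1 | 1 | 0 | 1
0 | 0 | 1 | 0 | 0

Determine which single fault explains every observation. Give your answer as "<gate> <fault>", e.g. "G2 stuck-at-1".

G1 stuck-at-1

Fault-free values for test 1 (x1=1, x2=1, x3=1): G1=0, G2=1, G3=1, G4=0, giving Y=0. Observed 1.
Test 1: faults giving observed 1 are {G1 stuck-at-1, G2 stuck-at-0, G3 stuck-at-0, G4 stuck-at-1}.
Test 2 (x1=0, x2=0, x3=1): fault-free G1=1, G2=1, G3=1, G4=0 → 0; observed 0. Eliminates G2 stuck-at-0, G3 stuck-at-0, G4 stuck-at-1.
Only G1 stuck-at-1 is consistent with every test.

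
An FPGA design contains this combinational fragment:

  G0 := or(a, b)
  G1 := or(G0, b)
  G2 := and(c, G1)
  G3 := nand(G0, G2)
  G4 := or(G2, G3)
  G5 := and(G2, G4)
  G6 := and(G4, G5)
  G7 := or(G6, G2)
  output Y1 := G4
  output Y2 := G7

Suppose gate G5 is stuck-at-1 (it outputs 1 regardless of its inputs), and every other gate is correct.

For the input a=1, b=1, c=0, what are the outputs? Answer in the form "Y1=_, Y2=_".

Y1=1, Y2=1

Propagate with G5 forced: G0=1, G1=1, G2=0, G3=1, G4=1, G5=1 [stuck-at-1], G6=1, G7=1.
So the outputs are Y1=1, Y2=1. (Without the fault they would be Y1=1, Y2=0.)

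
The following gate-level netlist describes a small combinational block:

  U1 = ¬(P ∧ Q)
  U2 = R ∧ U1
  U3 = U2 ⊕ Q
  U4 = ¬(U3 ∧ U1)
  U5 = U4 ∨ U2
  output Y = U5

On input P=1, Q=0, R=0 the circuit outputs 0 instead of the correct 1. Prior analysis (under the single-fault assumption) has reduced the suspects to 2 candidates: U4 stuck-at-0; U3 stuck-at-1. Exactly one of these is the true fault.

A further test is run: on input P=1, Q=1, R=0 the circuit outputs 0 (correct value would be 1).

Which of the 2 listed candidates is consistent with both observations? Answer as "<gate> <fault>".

U4 stuck-at-0

Evaluate each candidate on input P=1, Q=1, R=0:
  U4 stuck-at-0: U1=0, U2=0, U3=1, U4=0 [stuck-at-0], U5=0 → 0 — matches
  U3 stuck-at-1: U1=0, U2=0, U3=1 [stuck-at-1], U4=1, U5=1 → 1 — eliminated
Only U4 stuck-at-0 reproduces the observed 0.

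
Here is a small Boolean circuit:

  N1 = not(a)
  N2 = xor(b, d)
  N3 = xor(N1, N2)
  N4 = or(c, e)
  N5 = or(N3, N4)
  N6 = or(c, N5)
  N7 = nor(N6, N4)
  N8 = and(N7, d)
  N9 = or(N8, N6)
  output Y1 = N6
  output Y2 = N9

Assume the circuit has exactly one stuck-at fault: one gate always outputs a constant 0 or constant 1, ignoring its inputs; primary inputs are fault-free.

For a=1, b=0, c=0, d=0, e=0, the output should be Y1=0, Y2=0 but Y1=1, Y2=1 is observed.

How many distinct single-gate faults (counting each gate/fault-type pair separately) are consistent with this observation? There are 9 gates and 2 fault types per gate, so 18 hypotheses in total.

Fault-free: N1=0, N2=0, N3=0, N4=0, N5=0, N6=0, N7=1, N8=0, N9=0 → Y1=0, Y2=0. Observed Y1=1, Y2=1.
  N1: stuck-at-1 ✓; others ✗
  N2: stuck-at-1 ✓; others ✗
  N3: stuck-at-1 ✓; others ✗
  N4: stuck-at-1 ✓; others ✗
  N5: stuck-at-1 ✓; others ✗
  N6: stuck-at-1 ✓; others ✗
  N7: none of the 2 fault types match ✗
  N8: none of the 2 fault types match ✗
  N9: none of the 2 fault types match ✗
Consistent faults: {N1 stuck-at-1, N2 stuck-at-1, N3 stuck-at-1, N4 stuck-at-1, N5 stuck-at-1, N6 stuck-at-1} — 6 in all.

6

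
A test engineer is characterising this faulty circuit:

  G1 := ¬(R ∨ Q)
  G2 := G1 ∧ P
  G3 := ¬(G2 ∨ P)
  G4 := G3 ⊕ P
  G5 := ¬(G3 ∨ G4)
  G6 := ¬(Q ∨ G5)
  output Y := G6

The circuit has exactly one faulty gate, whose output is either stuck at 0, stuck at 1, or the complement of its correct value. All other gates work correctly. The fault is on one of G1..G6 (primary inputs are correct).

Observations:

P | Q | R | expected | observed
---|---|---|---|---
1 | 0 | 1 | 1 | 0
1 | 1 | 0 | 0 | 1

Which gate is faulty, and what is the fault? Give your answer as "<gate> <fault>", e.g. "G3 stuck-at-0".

Fault-free values for test 1 (P=1, Q=0, R=1): G1=0, G2=0, G3=0, G4=1, G5=0, G6=1, giving Y=1. Observed 0.
Test 1: faults giving observed 0 are {G4 stuck-at-0, G4 inverted output, G5 stuck-at-1, G5 inverted output, G6 stuck-at-0, G6 inverted output}.
Test 2 (P=1, Q=1, R=0): fault-free G1=0, G2=0, G3=0, G4=1, G5=0, G6=0 → 0; observed 1. Eliminates G4 stuck-at-0, G4 inverted output, G5 stuck-at-1, G5 inverted output, G6 stuck-at-0.
Only G6 inverted output is consistent with every test.

G6 inverted output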